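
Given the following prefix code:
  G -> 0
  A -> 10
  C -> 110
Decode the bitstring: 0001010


Decoding step by step:
Bits 0 -> G
Bits 0 -> G
Bits 0 -> G
Bits 10 -> A
Bits 10 -> A


Decoded message: GGGAA


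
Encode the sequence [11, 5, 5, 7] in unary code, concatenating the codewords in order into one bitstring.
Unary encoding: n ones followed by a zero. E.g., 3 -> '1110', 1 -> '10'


Encode each number as n ones followed by a terminating 0:
  11 -> 111111111110 (12 bits)
  5 -> 111110 (6 bits)
  5 -> 111110 (6 bits)
  7 -> 11111110 (8 bits)
Total length = 12 + 6 + 6 + 8 = 32 bits.

Unary([11, 5, 5, 7]) = 11111111111011111011111011111110 (32 bits)


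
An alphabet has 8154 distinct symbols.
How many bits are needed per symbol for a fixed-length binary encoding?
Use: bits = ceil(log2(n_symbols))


log2(8154) = 12.9933
Bracket: 2^12 = 4096 < 8154 <= 2^13 = 8192
So ceil(log2(8154)) = 13

bits = ceil(log2(8154)) = ceil(12.9933) = 13 bits


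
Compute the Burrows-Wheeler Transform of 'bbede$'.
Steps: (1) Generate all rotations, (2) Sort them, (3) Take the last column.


Rotations (sorted):
  0: $bbede -> last char: e
  1: bbede$ -> last char: $
  2: bede$b -> last char: b
  3: de$bbe -> last char: e
  4: e$bbed -> last char: d
  5: ede$bb -> last char: b


BWT = e$bedb


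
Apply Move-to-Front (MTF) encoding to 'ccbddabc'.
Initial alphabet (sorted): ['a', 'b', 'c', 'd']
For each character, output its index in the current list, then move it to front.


MTF encoding:
'c': index 2 in ['a', 'b', 'c', 'd'] -> ['c', 'a', 'b', 'd']
'c': index 0 in ['c', 'a', 'b', 'd'] -> ['c', 'a', 'b', 'd']
'b': index 2 in ['c', 'a', 'b', 'd'] -> ['b', 'c', 'a', 'd']
'd': index 3 in ['b', 'c', 'a', 'd'] -> ['d', 'b', 'c', 'a']
'd': index 0 in ['d', 'b', 'c', 'a'] -> ['d', 'b', 'c', 'a']
'a': index 3 in ['d', 'b', 'c', 'a'] -> ['a', 'd', 'b', 'c']
'b': index 2 in ['a', 'd', 'b', 'c'] -> ['b', 'a', 'd', 'c']
'c': index 3 in ['b', 'a', 'd', 'c'] -> ['c', 'b', 'a', 'd']


Output: [2, 0, 2, 3, 0, 3, 2, 3]


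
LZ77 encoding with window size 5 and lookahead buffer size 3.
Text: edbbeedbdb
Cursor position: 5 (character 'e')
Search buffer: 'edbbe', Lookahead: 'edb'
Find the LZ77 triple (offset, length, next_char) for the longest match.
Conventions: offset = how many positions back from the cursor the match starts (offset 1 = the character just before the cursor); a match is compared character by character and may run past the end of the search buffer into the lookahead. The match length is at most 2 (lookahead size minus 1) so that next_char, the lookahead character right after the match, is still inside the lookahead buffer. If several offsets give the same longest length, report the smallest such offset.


Try each offset into the search buffer:
  offset=1 (pos 4, char 'e'): match length 1
  offset=2 (pos 3, char 'b'): match length 0
  offset=3 (pos 2, char 'b'): match length 0
  offset=4 (pos 1, char 'd'): match length 0
  offset=5 (pos 0, char 'e'): match length 2
Longest match has length 2 at offset 5.
next_char = character at position 5 + 2 = 7 -> 'b'

Best match: offset=5, length=2 (matching 'ed' starting at position 0)
LZ77 triple: (5, 2, 'b')


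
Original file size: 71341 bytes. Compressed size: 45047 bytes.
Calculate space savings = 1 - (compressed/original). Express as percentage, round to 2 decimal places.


ratio = compressed/original = 45047/71341 = 0.631432
savings = 1 - ratio = 1 - 0.631432 = 0.368568
as a percentage: 0.368568 * 100 = 36.86%

Space savings = 1 - 45047/71341 = 36.86%


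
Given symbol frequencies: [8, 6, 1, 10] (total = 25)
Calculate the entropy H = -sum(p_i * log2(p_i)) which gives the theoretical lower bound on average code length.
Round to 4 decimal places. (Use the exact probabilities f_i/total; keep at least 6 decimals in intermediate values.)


Per-symbol terms -p_i * log2(p_i) with p_i = f_i/25:
  p = 8/25 = 0.320000: log2(p) = -1.643856, -p*log2(p) = 0.526034
  p = 6/25 = 0.240000: log2(p) = -2.058894, -p*log2(p) = 0.494134
  p = 1/25 = 0.040000: log2(p) = -4.643856, -p*log2(p) = 0.185754
  p = 10/25 = 0.400000: log2(p) = -1.321928, -p*log2(p) = 0.528771
H = 0.526034 + 0.494134 + 0.185754 + 0.528771 = 1.734693

H = 1.7347 bits/symbol


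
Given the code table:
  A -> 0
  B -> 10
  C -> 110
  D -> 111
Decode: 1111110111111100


Decoding:
111 -> D
111 -> D
0 -> A
111 -> D
111 -> D
10 -> B
0 -> A


Result: DDADDBA


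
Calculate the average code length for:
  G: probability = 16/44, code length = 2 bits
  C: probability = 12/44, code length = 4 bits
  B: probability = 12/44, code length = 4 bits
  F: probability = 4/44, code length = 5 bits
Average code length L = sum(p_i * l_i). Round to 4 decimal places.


Weighted contributions p_i * l_i:
  G: (16/44) * 2 = 32/44
  C: (12/44) * 4 = 48/44
  B: (12/44) * 4 = 48/44
  F: (4/44) * 5 = 20/44
Sum = (32 + 48 + 48 + 20)/44 = 148/44

L = 148/44 = 3.3636 bits/symbol


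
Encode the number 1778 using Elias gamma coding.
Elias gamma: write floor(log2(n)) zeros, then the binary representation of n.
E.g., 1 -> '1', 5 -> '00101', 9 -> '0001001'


num_bits = floor(log2(1778)) + 1 = 11
leading_zeros = num_bits - 1 = 10
binary(1778) = 11011110010

Elias gamma(1778) = '0000000000' + '11011110010' = 000000000011011110010 (21 bits)


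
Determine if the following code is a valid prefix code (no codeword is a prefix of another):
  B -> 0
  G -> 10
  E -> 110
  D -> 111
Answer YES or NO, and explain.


Checking each pair (does one codeword prefix another?):
  B='0' vs G='10': no prefix
  B='0' vs E='110': no prefix
  B='0' vs D='111': no prefix
  G='10' vs B='0': no prefix
  G='10' vs E='110': no prefix
  G='10' vs D='111': no prefix
  E='110' vs B='0': no prefix
  E='110' vs G='10': no prefix
  E='110' vs D='111': no prefix
  D='111' vs B='0': no prefix
  D='111' vs G='10': no prefix
  D='111' vs E='110': no prefix
No violation found over all pairs.

YES -- this is a valid prefix code. No codeword is a prefix of any other codeword.


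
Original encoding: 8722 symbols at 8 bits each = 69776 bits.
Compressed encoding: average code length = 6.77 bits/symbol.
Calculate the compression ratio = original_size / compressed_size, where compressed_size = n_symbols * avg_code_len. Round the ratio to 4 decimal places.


original_size = n_symbols * orig_bits = 8722 * 8 = 69776 bits
compressed_size = n_symbols * avg_code_len = 8722 * 6.77 = 59047.94 bits
ratio = original_size / compressed_size = 69776 / 59047.94 = 1.1817

Compression ratio = 1.1817


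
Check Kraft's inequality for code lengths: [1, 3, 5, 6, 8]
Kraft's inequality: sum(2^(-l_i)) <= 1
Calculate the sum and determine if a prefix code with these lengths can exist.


Sum = 2^(-1) + 2^(-3) + 2^(-5) + 2^(-6) + 2^(-8)
    = 0.5 + 0.125 + 0.03125 + 0.015625 + 0.00390625
    = 173/256 = 0.67578125
Since 0.67578125 <= 1, Kraft's inequality IS satisfied.
A prefix code with these lengths CAN exist.

Kraft sum = 0.67578125. Satisfied.


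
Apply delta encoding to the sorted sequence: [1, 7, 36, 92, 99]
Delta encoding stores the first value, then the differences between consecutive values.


First value: 1
Deltas:
  7 - 1 = 6
  36 - 7 = 29
  92 - 36 = 56
  99 - 92 = 7


Delta encoded: [1, 6, 29, 56, 7]


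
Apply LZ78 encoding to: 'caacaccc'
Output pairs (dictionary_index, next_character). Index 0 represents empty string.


LZ78 encoding steps:
Dictionary: {0: ''}
Step 1: w='' (idx 0), next='c' -> output (0, 'c'), add 'c' as idx 1
Step 2: w='' (idx 0), next='a' -> output (0, 'a'), add 'a' as idx 2
Step 3: w='a' (idx 2), next='c' -> output (2, 'c'), add 'ac' as idx 3
Step 4: w='ac' (idx 3), next='c' -> output (3, 'c'), add 'acc' as idx 4
Step 5: w='c' (idx 1), end of input -> output (1, '')


Encoded: [(0, 'c'), (0, 'a'), (2, 'c'), (3, 'c'), (1, '')]


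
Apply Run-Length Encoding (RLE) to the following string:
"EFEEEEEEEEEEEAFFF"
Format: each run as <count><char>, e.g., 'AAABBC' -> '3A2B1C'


Scanning runs left to right:
  i=0: run of 'E' x 1 -> '1E'
  i=1: run of 'F' x 1 -> '1F'
  i=2: run of 'E' x 11 -> '11E'
  i=13: run of 'A' x 1 -> '1A'
  i=14: run of 'F' x 3 -> '3F'

RLE = 1E1F11E1A3F


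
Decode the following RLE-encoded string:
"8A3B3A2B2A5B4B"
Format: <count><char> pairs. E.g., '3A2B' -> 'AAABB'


Expanding each <count><char> pair:
  8A -> 'AAAAAAAA'
  3B -> 'BBB'
  3A -> 'AAA'
  2B -> 'BB'
  2A -> 'AA'
  5B -> 'BBBBB'
  4B -> 'BBBB'

Decoded = AAAAAAAABBBAAABBAABBBBBBBBB


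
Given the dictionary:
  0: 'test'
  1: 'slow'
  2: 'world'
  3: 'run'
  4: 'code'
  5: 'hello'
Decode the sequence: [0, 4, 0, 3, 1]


Look up each index in the dictionary:
  0 -> 'test'
  4 -> 'code'
  0 -> 'test'
  3 -> 'run'
  1 -> 'slow'

Decoded: "test code test run slow"


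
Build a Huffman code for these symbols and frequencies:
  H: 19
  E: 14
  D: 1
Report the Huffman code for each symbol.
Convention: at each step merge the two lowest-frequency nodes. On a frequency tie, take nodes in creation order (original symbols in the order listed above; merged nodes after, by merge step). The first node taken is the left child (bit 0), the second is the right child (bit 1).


Huffman tree construction:
Step 1: Merge D(1) + E(14) = 15
Step 2: Merge (D+E)(15) + H(19) = 34
Read each symbol's code off the tree from the root (left child = 0, right child = 1).

Codes:
  H: 1 (length 1)
  E: 01 (length 2)
  D: 00 (length 2)
Average code length: 49/34 = 1.4412 bits/symbol


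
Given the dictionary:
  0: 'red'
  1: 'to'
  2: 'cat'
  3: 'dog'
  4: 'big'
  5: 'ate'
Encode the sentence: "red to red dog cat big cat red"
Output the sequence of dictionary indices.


Look up each word in the dictionary:
  'red' -> 0
  'to' -> 1
  'red' -> 0
  'dog' -> 3
  'cat' -> 2
  'big' -> 4
  'cat' -> 2
  'red' -> 0

Encoded: [0, 1, 0, 3, 2, 4, 2, 0]


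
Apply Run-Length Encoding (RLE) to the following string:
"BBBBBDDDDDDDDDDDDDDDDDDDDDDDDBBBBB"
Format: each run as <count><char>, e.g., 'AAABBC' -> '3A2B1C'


Scanning runs left to right:
  i=0: run of 'B' x 5 -> '5B'
  i=5: run of 'D' x 24 -> '24D'
  i=29: run of 'B' x 5 -> '5B'

RLE = 5B24D5B


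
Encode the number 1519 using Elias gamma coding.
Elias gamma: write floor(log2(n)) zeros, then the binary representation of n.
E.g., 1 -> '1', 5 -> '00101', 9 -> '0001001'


num_bits = floor(log2(1519)) + 1 = 11
leading_zeros = num_bits - 1 = 10
binary(1519) = 10111101111

Elias gamma(1519) = '0000000000' + '10111101111' = 000000000010111101111 (21 bits)


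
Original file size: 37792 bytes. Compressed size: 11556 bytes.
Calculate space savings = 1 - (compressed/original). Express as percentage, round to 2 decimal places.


ratio = compressed/original = 11556/37792 = 0.305779
savings = 1 - ratio = 1 - 0.305779 = 0.694221
as a percentage: 0.694221 * 100 = 69.42%

Space savings = 1 - 11556/37792 = 69.42%


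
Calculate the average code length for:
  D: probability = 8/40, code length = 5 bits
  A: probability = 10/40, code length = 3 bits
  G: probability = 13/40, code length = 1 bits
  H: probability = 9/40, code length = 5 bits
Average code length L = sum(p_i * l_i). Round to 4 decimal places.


Weighted contributions p_i * l_i:
  D: (8/40) * 5 = 40/40
  A: (10/40) * 3 = 30/40
  G: (13/40) * 1 = 13/40
  H: (9/40) * 5 = 45/40
Sum = (40 + 30 + 13 + 45)/40 = 128/40

L = 128/40 = 3.2000 bits/symbol


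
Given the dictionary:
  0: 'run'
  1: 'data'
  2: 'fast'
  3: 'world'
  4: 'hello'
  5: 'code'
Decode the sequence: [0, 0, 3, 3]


Look up each index in the dictionary:
  0 -> 'run'
  0 -> 'run'
  3 -> 'world'
  3 -> 'world'

Decoded: "run run world world"


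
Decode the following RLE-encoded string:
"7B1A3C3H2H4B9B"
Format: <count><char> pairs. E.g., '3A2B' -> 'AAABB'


Expanding each <count><char> pair:
  7B -> 'BBBBBBB'
  1A -> 'A'
  3C -> 'CCC'
  3H -> 'HHH'
  2H -> 'HH'
  4B -> 'BBBB'
  9B -> 'BBBBBBBBB'

Decoded = BBBBBBBACCCHHHHHBBBBBBBBBBBBB


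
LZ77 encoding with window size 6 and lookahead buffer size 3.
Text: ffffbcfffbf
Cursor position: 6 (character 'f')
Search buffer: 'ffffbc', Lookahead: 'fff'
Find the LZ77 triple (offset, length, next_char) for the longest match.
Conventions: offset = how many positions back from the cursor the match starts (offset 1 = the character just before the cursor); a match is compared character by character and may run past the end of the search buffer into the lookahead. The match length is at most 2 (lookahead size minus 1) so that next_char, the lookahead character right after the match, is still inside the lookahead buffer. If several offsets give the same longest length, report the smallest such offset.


Try each offset into the search buffer:
  offset=1 (pos 5, char 'c'): match length 0
  offset=2 (pos 4, char 'b'): match length 0
  offset=3 (pos 3, char 'f'): match length 1
  offset=4 (pos 2, char 'f'): match length 2
  offset=5 (pos 1, char 'f'): match length 2
  offset=6 (pos 0, char 'f'): match length 2
Longest match has length 2, found at offsets 4, 5, 6; take the smallest, offset 4.
next_char = character at position 6 + 2 = 8 -> 'f'

Best match: offset=4, length=2 (matching 'ff' starting at position 2)
LZ77 triple: (4, 2, 'f')


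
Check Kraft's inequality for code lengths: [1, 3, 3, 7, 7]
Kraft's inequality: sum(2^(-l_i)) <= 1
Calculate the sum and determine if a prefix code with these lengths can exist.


Sum = 2^(-1) + 2^(-3) + 2^(-3) + 2^(-7) + 2^(-7)
    = 0.5 + 0.125 + 0.125 + 0.0078125 + 0.0078125
    = 98/128 = 0.765625
Since 0.765625 <= 1, Kraft's inequality IS satisfied.
A prefix code with these lengths CAN exist.

Kraft sum = 0.765625. Satisfied.


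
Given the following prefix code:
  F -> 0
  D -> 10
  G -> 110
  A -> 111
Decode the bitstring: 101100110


Decoding step by step:
Bits 10 -> D
Bits 110 -> G
Bits 0 -> F
Bits 110 -> G


Decoded message: DGFG


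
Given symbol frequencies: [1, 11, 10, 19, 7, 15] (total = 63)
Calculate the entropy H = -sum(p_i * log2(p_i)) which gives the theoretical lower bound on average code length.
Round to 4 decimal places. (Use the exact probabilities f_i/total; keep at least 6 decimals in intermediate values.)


Per-symbol terms -p_i * log2(p_i) with p_i = f_i/63:
  p = 1/63 = 0.015873: log2(p) = -5.977280, -p*log2(p) = 0.094877
  p = 11/63 = 0.174603: log2(p) = -2.517848, -p*log2(p) = 0.439624
  p = 10/63 = 0.158730: log2(p) = -2.655352, -p*log2(p) = 0.421484
  p = 19/63 = 0.301587: log2(p) = -1.729352, -p*log2(p) = 0.521551
  p = 7/63 = 0.111111: log2(p) = -3.169925, -p*log2(p) = 0.352214
  p = 15/63 = 0.238095: log2(p) = -2.070389, -p*log2(p) = 0.492950
H = 0.094877 + 0.439624 + 0.421484 + 0.521551 + 0.352214 + 0.492950 = 2.322700

H = 2.3227 bits/symbol


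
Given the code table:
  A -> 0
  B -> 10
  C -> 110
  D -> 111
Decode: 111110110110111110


Decoding:
111 -> D
110 -> C
110 -> C
110 -> C
111 -> D
110 -> C


Result: DCCCDC


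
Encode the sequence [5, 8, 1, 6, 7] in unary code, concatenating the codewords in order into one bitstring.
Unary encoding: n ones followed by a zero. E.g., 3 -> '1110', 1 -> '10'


Encode each number as n ones followed by a terminating 0:
  5 -> 111110 (6 bits)
  8 -> 111111110 (9 bits)
  1 -> 10 (2 bits)
  6 -> 1111110 (7 bits)
  7 -> 11111110 (8 bits)
Total length = 6 + 9 + 2 + 7 + 8 = 32 bits.

Unary([5, 8, 1, 6, 7]) = 11111011111111010111111011111110 (32 bits)


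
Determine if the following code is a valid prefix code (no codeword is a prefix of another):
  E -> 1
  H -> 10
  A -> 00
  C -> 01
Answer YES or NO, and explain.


Checking each pair (does one codeword prefix another?):
  E='1' vs H='10': prefix -- VIOLATION

NO -- this is NOT a valid prefix code. E (1) is a prefix of H (10).


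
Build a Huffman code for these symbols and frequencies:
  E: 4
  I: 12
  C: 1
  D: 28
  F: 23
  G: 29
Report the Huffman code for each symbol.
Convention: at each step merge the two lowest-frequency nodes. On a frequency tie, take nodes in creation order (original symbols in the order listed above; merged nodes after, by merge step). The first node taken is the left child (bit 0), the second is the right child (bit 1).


Huffman tree construction:
Step 1: Merge C(1) + E(4) = 5
Step 2: Merge (C+E)(5) + I(12) = 17
Step 3: Merge ((C+E)+I)(17) + F(23) = 40
Step 4: Merge D(28) + G(29) = 57
Step 5: Merge (((C+E)+I)+F)(40) + (D+G)(57) = 97
Read each symbol's code off the tree from the root (left child = 0, right child = 1).

Codes:
  E: 0001 (length 4)
  I: 001 (length 3)
  C: 0000 (length 4)
  D: 10 (length 2)
  F: 01 (length 2)
  G: 11 (length 2)
Average code length: 216/97 = 2.2268 bits/symbol


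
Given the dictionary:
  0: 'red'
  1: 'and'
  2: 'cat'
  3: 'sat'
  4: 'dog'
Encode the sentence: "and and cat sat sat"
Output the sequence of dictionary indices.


Look up each word in the dictionary:
  'and' -> 1
  'and' -> 1
  'cat' -> 2
  'sat' -> 3
  'sat' -> 3

Encoded: [1, 1, 2, 3, 3]


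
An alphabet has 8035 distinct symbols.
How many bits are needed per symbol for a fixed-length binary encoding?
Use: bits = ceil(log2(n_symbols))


log2(8035) = 12.9721
Bracket: 2^12 = 4096 < 8035 <= 2^13 = 8192
So ceil(log2(8035)) = 13

bits = ceil(log2(8035)) = ceil(12.9721) = 13 bits


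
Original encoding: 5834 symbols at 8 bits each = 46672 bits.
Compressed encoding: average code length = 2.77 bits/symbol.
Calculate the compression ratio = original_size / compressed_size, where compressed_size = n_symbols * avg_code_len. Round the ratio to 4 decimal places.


original_size = n_symbols * orig_bits = 5834 * 8 = 46672 bits
compressed_size = n_symbols * avg_code_len = 5834 * 2.77 = 16160.18 bits
ratio = original_size / compressed_size = 46672 / 16160.18 = 2.8881

Compression ratio = 2.8881


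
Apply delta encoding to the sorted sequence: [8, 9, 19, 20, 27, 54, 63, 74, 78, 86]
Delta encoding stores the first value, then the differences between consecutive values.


First value: 8
Deltas:
  9 - 8 = 1
  19 - 9 = 10
  20 - 19 = 1
  27 - 20 = 7
  54 - 27 = 27
  63 - 54 = 9
  74 - 63 = 11
  78 - 74 = 4
  86 - 78 = 8


Delta encoded: [8, 1, 10, 1, 7, 27, 9, 11, 4, 8]


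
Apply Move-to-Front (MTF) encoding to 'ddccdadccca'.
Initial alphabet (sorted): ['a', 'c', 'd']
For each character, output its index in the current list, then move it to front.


MTF encoding:
'd': index 2 in ['a', 'c', 'd'] -> ['d', 'a', 'c']
'd': index 0 in ['d', 'a', 'c'] -> ['d', 'a', 'c']
'c': index 2 in ['d', 'a', 'c'] -> ['c', 'd', 'a']
'c': index 0 in ['c', 'd', 'a'] -> ['c', 'd', 'a']
'd': index 1 in ['c', 'd', 'a'] -> ['d', 'c', 'a']
'a': index 2 in ['d', 'c', 'a'] -> ['a', 'd', 'c']
'd': index 1 in ['a', 'd', 'c'] -> ['d', 'a', 'c']
'c': index 2 in ['d', 'a', 'c'] -> ['c', 'd', 'a']
'c': index 0 in ['c', 'd', 'a'] -> ['c', 'd', 'a']
'c': index 0 in ['c', 'd', 'a'] -> ['c', 'd', 'a']
'a': index 2 in ['c', 'd', 'a'] -> ['a', 'c', 'd']


Output: [2, 0, 2, 0, 1, 2, 1, 2, 0, 0, 2]


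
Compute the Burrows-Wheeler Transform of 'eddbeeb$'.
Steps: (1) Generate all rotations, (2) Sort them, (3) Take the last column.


Rotations (sorted):
  0: $eddbeeb -> last char: b
  1: b$eddbee -> last char: e
  2: beeb$edd -> last char: d
  3: dbeeb$ed -> last char: d
  4: ddbeeb$e -> last char: e
  5: eb$eddbe -> last char: e
  6: eddbeeb$ -> last char: $
  7: eeb$eddb -> last char: b


BWT = beddee$b


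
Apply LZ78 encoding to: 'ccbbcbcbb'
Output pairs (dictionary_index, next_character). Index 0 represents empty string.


LZ78 encoding steps:
Dictionary: {0: ''}
Step 1: w='' (idx 0), next='c' -> output (0, 'c'), add 'c' as idx 1
Step 2: w='c' (idx 1), next='b' -> output (1, 'b'), add 'cb' as idx 2
Step 3: w='' (idx 0), next='b' -> output (0, 'b'), add 'b' as idx 3
Step 4: w='cb' (idx 2), next='c' -> output (2, 'c'), add 'cbc' as idx 4
Step 5: w='b' (idx 3), next='b' -> output (3, 'b'), add 'bb' as idx 5


Encoded: [(0, 'c'), (1, 'b'), (0, 'b'), (2, 'c'), (3, 'b')]


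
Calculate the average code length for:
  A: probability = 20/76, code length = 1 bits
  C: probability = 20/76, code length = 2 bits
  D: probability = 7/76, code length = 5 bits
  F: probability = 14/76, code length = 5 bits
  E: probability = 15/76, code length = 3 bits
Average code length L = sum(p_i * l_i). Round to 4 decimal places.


Weighted contributions p_i * l_i:
  A: (20/76) * 1 = 20/76
  C: (20/76) * 2 = 40/76
  D: (7/76) * 5 = 35/76
  F: (14/76) * 5 = 70/76
  E: (15/76) * 3 = 45/76
Sum = (20 + 40 + 35 + 70 + 45)/76 = 210/76

L = 210/76 = 2.7632 bits/symbol


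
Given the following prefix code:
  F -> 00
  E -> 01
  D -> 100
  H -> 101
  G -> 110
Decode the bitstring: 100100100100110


Decoding step by step:
Bits 100 -> D
Bits 100 -> D
Bits 100 -> D
Bits 100 -> D
Bits 110 -> G


Decoded message: DDDDG


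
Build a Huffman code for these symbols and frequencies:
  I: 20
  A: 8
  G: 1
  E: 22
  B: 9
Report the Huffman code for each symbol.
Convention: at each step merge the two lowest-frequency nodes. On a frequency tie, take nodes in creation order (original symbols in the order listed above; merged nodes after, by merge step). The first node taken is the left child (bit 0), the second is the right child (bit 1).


Huffman tree construction:
Step 1: Merge G(1) + A(8) = 9
Step 2: Merge B(9) + (G+A)(9) = 18
Step 3: Merge (B+(G+A))(18) + I(20) = 38
Step 4: Merge E(22) + ((B+(G+A))+I)(38) = 60
Read each symbol's code off the tree from the root (left child = 0, right child = 1).

Codes:
  I: 11 (length 2)
  A: 1011 (length 4)
  G: 1010 (length 4)
  E: 0 (length 1)
  B: 100 (length 3)
Average code length: 125/60 = 2.0833 bits/symbol


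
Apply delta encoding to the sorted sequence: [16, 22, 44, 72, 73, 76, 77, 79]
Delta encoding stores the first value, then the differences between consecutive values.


First value: 16
Deltas:
  22 - 16 = 6
  44 - 22 = 22
  72 - 44 = 28
  73 - 72 = 1
  76 - 73 = 3
  77 - 76 = 1
  79 - 77 = 2


Delta encoded: [16, 6, 22, 28, 1, 3, 1, 2]


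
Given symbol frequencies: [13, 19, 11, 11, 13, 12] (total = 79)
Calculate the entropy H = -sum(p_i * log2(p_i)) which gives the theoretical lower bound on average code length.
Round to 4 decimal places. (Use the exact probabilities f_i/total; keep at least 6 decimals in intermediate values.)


Per-symbol terms -p_i * log2(p_i) with p_i = f_i/79:
  p = 13/79 = 0.164557: log2(p) = -2.603341, -p*log2(p) = 0.428398
  p = 19/79 = 0.240506: log2(p) = -2.055853, -p*log2(p) = 0.494446
  p = 11/79 = 0.139241: log2(p) = -2.844349, -p*log2(p) = 0.396049
  p = 11/79 = 0.139241: log2(p) = -2.844349, -p*log2(p) = 0.396049
  p = 13/79 = 0.164557: log2(p) = -2.603341, -p*log2(p) = 0.428398
  p = 12/79 = 0.151899: log2(p) = -2.718818, -p*log2(p) = 0.412985
H = 0.428398 + 0.494446 + 0.396049 + 0.396049 + 0.428398 + 0.412985 = 2.556325

H = 2.5563 bits/symbol


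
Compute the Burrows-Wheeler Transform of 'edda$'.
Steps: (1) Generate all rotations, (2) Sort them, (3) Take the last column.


Rotations (sorted):
  0: $edda -> last char: a
  1: a$edd -> last char: d
  2: da$ed -> last char: d
  3: dda$e -> last char: e
  4: edda$ -> last char: $


BWT = adde$


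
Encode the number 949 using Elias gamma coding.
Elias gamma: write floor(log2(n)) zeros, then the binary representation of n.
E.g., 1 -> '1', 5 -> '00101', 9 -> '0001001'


num_bits = floor(log2(949)) + 1 = 10
leading_zeros = num_bits - 1 = 9
binary(949) = 1110110101

Elias gamma(949) = '000000000' + '1110110101' = 0000000001110110101 (19 bits)


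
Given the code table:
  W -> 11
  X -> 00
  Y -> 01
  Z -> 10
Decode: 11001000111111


Decoding:
11 -> W
00 -> X
10 -> Z
00 -> X
11 -> W
11 -> W
11 -> W


Result: WXZXWWW


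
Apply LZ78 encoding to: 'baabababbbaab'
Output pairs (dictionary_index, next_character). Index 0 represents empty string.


LZ78 encoding steps:
Dictionary: {0: ''}
Step 1: w='' (idx 0), next='b' -> output (0, 'b'), add 'b' as idx 1
Step 2: w='' (idx 0), next='a' -> output (0, 'a'), add 'a' as idx 2
Step 3: w='a' (idx 2), next='b' -> output (2, 'b'), add 'ab' as idx 3
Step 4: w='ab' (idx 3), next='a' -> output (3, 'a'), add 'aba' as idx 4
Step 5: w='b' (idx 1), next='b' -> output (1, 'b'), add 'bb' as idx 5
Step 6: w='b' (idx 1), next='a' -> output (1, 'a'), add 'ba' as idx 6
Step 7: w='ab' (idx 3), end of input -> output (3, '')


Encoded: [(0, 'b'), (0, 'a'), (2, 'b'), (3, 'a'), (1, 'b'), (1, 'a'), (3, '')]


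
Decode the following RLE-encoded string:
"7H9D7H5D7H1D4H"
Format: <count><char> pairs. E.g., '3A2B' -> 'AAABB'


Expanding each <count><char> pair:
  7H -> 'HHHHHHH'
  9D -> 'DDDDDDDDD'
  7H -> 'HHHHHHH'
  5D -> 'DDDDD'
  7H -> 'HHHHHHH'
  1D -> 'D'
  4H -> 'HHHH'

Decoded = HHHHHHHDDDDDDDDDHHHHHHHDDDDDHHHHHHHDHHHH


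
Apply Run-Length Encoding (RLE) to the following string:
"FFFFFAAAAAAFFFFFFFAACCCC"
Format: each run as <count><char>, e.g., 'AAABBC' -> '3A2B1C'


Scanning runs left to right:
  i=0: run of 'F' x 5 -> '5F'
  i=5: run of 'A' x 6 -> '6A'
  i=11: run of 'F' x 7 -> '7F'
  i=18: run of 'A' x 2 -> '2A'
  i=20: run of 'C' x 4 -> '4C'

RLE = 5F6A7F2A4C


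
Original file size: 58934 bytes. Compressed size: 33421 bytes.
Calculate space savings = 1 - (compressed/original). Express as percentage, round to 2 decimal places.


ratio = compressed/original = 33421/58934 = 0.567092
savings = 1 - ratio = 1 - 0.567092 = 0.432908
as a percentage: 0.432908 * 100 = 43.29%

Space savings = 1 - 33421/58934 = 43.29%


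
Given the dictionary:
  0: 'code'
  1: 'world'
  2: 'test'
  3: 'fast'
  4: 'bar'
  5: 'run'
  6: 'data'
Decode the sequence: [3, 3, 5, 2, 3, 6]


Look up each index in the dictionary:
  3 -> 'fast'
  3 -> 'fast'
  5 -> 'run'
  2 -> 'test'
  3 -> 'fast'
  6 -> 'data'

Decoded: "fast fast run test fast data"


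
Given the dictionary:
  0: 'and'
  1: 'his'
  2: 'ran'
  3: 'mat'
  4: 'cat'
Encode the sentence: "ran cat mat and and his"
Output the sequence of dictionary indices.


Look up each word in the dictionary:
  'ran' -> 2
  'cat' -> 4
  'mat' -> 3
  'and' -> 0
  'and' -> 0
  'his' -> 1

Encoded: [2, 4, 3, 0, 0, 1]


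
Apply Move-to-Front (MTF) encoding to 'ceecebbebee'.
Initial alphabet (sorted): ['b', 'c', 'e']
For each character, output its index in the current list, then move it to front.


MTF encoding:
'c': index 1 in ['b', 'c', 'e'] -> ['c', 'b', 'e']
'e': index 2 in ['c', 'b', 'e'] -> ['e', 'c', 'b']
'e': index 0 in ['e', 'c', 'b'] -> ['e', 'c', 'b']
'c': index 1 in ['e', 'c', 'b'] -> ['c', 'e', 'b']
'e': index 1 in ['c', 'e', 'b'] -> ['e', 'c', 'b']
'b': index 2 in ['e', 'c', 'b'] -> ['b', 'e', 'c']
'b': index 0 in ['b', 'e', 'c'] -> ['b', 'e', 'c']
'e': index 1 in ['b', 'e', 'c'] -> ['e', 'b', 'c']
'b': index 1 in ['e', 'b', 'c'] -> ['b', 'e', 'c']
'e': index 1 in ['b', 'e', 'c'] -> ['e', 'b', 'c']
'e': index 0 in ['e', 'b', 'c'] -> ['e', 'b', 'c']


Output: [1, 2, 0, 1, 1, 2, 0, 1, 1, 1, 0]


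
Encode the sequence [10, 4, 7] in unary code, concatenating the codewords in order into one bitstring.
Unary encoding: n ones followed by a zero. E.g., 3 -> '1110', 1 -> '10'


Encode each number as n ones followed by a terminating 0:
  10 -> 11111111110 (11 bits)
  4 -> 11110 (5 bits)
  7 -> 11111110 (8 bits)
Total length = 11 + 5 + 8 = 24 bits.

Unary([10, 4, 7]) = 111111111101111011111110 (24 bits)


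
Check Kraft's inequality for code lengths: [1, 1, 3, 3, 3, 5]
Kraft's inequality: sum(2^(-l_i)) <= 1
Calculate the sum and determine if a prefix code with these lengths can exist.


Sum = 2^(-1) + 2^(-1) + 2^(-3) + 2^(-3) + 2^(-3) + 2^(-5)
    = 0.5 + 0.5 + 0.125 + 0.125 + 0.125 + 0.03125
    = 45/32 = 1.40625
Since 1.40625 > 1, Kraft's inequality is NOT satisfied.
A prefix code with these lengths CANNOT exist.

Kraft sum = 1.40625. Not satisfied.


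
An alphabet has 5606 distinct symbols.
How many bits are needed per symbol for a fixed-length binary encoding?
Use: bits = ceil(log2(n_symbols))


log2(5606) = 12.4528
Bracket: 2^12 = 4096 < 5606 <= 2^13 = 8192
So ceil(log2(5606)) = 13

bits = ceil(log2(5606)) = ceil(12.4528) = 13 bits


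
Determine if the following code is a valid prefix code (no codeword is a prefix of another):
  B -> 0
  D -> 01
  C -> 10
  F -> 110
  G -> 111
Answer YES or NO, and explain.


Checking each pair (does one codeword prefix another?):
  B='0' vs D='01': prefix -- VIOLATION

NO -- this is NOT a valid prefix code. B (0) is a prefix of D (01).


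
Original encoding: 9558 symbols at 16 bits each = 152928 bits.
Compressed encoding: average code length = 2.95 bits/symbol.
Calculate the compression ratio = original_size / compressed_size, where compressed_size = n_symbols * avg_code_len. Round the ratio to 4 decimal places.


original_size = n_symbols * orig_bits = 9558 * 16 = 152928 bits
compressed_size = n_symbols * avg_code_len = 9558 * 2.95 = 28196.1 bits
ratio = original_size / compressed_size = 152928 / 28196.1 = 5.4237

Compression ratio = 5.4237


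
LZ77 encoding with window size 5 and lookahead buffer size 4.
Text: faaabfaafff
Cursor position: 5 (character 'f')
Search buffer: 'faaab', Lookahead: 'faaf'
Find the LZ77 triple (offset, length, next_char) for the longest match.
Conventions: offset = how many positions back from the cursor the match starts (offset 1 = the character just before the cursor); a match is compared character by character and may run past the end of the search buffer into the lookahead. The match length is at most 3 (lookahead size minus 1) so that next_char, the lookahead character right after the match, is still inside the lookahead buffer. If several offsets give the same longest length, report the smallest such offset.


Try each offset into the search buffer:
  offset=1 (pos 4, char 'b'): match length 0
  offset=2 (pos 3, char 'a'): match length 0
  offset=3 (pos 2, char 'a'): match length 0
  offset=4 (pos 1, char 'a'): match length 0
  offset=5 (pos 0, char 'f'): match length 3
Longest match has length 3 at offset 5.
next_char = character at position 5 + 3 = 8 -> 'f'

Best match: offset=5, length=3 (matching 'faa' starting at position 0)
LZ77 triple: (5, 3, 'f')


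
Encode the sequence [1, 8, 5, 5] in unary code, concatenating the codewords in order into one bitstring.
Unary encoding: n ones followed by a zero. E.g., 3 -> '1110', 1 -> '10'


Encode each number as n ones followed by a terminating 0:
  1 -> 10 (2 bits)
  8 -> 111111110 (9 bits)
  5 -> 111110 (6 bits)
  5 -> 111110 (6 bits)
Total length = 2 + 9 + 6 + 6 = 23 bits.

Unary([1, 8, 5, 5]) = 10111111110111110111110 (23 bits)


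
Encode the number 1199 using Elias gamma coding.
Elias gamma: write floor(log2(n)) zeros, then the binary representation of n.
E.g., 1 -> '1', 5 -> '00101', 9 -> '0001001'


num_bits = floor(log2(1199)) + 1 = 11
leading_zeros = num_bits - 1 = 10
binary(1199) = 10010101111

Elias gamma(1199) = '0000000000' + '10010101111' = 000000000010010101111 (21 bits)


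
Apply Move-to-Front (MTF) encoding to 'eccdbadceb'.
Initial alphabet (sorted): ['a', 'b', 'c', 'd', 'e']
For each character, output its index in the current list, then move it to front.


MTF encoding:
'e': index 4 in ['a', 'b', 'c', 'd', 'e'] -> ['e', 'a', 'b', 'c', 'd']
'c': index 3 in ['e', 'a', 'b', 'c', 'd'] -> ['c', 'e', 'a', 'b', 'd']
'c': index 0 in ['c', 'e', 'a', 'b', 'd'] -> ['c', 'e', 'a', 'b', 'd']
'd': index 4 in ['c', 'e', 'a', 'b', 'd'] -> ['d', 'c', 'e', 'a', 'b']
'b': index 4 in ['d', 'c', 'e', 'a', 'b'] -> ['b', 'd', 'c', 'e', 'a']
'a': index 4 in ['b', 'd', 'c', 'e', 'a'] -> ['a', 'b', 'd', 'c', 'e']
'd': index 2 in ['a', 'b', 'd', 'c', 'e'] -> ['d', 'a', 'b', 'c', 'e']
'c': index 3 in ['d', 'a', 'b', 'c', 'e'] -> ['c', 'd', 'a', 'b', 'e']
'e': index 4 in ['c', 'd', 'a', 'b', 'e'] -> ['e', 'c', 'd', 'a', 'b']
'b': index 4 in ['e', 'c', 'd', 'a', 'b'] -> ['b', 'e', 'c', 'd', 'a']


Output: [4, 3, 0, 4, 4, 4, 2, 3, 4, 4]


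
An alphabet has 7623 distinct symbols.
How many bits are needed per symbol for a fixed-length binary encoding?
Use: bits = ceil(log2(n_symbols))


log2(7623) = 12.8961
Bracket: 2^12 = 4096 < 7623 <= 2^13 = 8192
So ceil(log2(7623)) = 13

bits = ceil(log2(7623)) = ceil(12.8961) = 13 bits


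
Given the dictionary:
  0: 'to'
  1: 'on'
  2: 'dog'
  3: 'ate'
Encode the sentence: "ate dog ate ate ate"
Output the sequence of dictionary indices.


Look up each word in the dictionary:
  'ate' -> 3
  'dog' -> 2
  'ate' -> 3
  'ate' -> 3
  'ate' -> 3

Encoded: [3, 2, 3, 3, 3]


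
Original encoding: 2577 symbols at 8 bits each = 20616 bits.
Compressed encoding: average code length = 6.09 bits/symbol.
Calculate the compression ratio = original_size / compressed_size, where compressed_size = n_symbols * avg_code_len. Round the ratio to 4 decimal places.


original_size = n_symbols * orig_bits = 2577 * 8 = 20616 bits
compressed_size = n_symbols * avg_code_len = 2577 * 6.09 = 15693.93 bits
ratio = original_size / compressed_size = 20616 / 15693.93 = 1.3136

Compression ratio = 1.3136


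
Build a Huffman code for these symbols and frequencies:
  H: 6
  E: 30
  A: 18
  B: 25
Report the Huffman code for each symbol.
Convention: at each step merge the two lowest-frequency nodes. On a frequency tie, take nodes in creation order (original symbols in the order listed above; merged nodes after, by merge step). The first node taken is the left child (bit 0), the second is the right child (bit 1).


Huffman tree construction:
Step 1: Merge H(6) + A(18) = 24
Step 2: Merge (H+A)(24) + B(25) = 49
Step 3: Merge E(30) + ((H+A)+B)(49) = 79
Read each symbol's code off the tree from the root (left child = 0, right child = 1).

Codes:
  H: 100 (length 3)
  E: 0 (length 1)
  A: 101 (length 3)
  B: 11 (length 2)
Average code length: 152/79 = 1.9241 bits/symbol


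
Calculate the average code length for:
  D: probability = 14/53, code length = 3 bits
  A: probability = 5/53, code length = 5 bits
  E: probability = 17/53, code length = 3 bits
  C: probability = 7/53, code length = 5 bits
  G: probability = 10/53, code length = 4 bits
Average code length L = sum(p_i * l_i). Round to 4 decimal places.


Weighted contributions p_i * l_i:
  D: (14/53) * 3 = 42/53
  A: (5/53) * 5 = 25/53
  E: (17/53) * 3 = 51/53
  C: (7/53) * 5 = 35/53
  G: (10/53) * 4 = 40/53
Sum = (42 + 25 + 51 + 35 + 40)/53 = 193/53

L = 193/53 = 3.6415 bits/symbol


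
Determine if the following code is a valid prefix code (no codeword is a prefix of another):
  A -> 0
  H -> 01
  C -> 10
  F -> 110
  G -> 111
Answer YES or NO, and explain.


Checking each pair (does one codeword prefix another?):
  A='0' vs H='01': prefix -- VIOLATION

NO -- this is NOT a valid prefix code. A (0) is a prefix of H (01).


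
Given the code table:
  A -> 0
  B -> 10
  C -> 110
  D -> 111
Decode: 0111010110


Decoding:
0 -> A
111 -> D
0 -> A
10 -> B
110 -> C


Result: ADABC


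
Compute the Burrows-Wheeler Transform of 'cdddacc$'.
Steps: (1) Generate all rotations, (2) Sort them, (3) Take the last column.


Rotations (sorted):
  0: $cdddacc -> last char: c
  1: acc$cddd -> last char: d
  2: c$cdddac -> last char: c
  3: cc$cddda -> last char: a
  4: cdddacc$ -> last char: $
  5: dacc$cdd -> last char: d
  6: ddacc$cd -> last char: d
  7: dddacc$c -> last char: c


BWT = cdca$ddc


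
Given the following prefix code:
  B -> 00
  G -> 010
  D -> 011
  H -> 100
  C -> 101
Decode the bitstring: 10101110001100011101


Decoding step by step:
Bits 101 -> C
Bits 011 -> D
Bits 100 -> H
Bits 011 -> D
Bits 00 -> B
Bits 011 -> D
Bits 101 -> C


Decoded message: CDHDBDC


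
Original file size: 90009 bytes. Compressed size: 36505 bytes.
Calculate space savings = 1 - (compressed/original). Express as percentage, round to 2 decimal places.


ratio = compressed/original = 36505/90009 = 0.405571
savings = 1 - ratio = 1 - 0.405571 = 0.594429
as a percentage: 0.594429 * 100 = 59.44%

Space savings = 1 - 36505/90009 = 59.44%


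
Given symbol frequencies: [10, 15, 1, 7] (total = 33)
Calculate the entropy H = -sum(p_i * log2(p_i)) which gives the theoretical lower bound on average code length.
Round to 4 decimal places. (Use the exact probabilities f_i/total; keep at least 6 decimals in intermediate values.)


Per-symbol terms -p_i * log2(p_i) with p_i = f_i/33:
  p = 10/33 = 0.303030: log2(p) = -1.722466, -p*log2(p) = 0.521959
  p = 15/33 = 0.454545: log2(p) = -1.137504, -p*log2(p) = 0.517047
  p = 1/33 = 0.030303: log2(p) = -5.044394, -p*log2(p) = 0.152860
  p = 7/33 = 0.212121: log2(p) = -2.237039, -p*log2(p) = 0.474523
H = 0.521959 + 0.517047 + 0.152860 + 0.474523 = 1.666389

H = 1.6664 bits/symbol


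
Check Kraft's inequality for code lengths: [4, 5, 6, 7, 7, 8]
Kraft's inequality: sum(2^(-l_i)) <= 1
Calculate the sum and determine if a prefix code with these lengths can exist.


Sum = 2^(-4) + 2^(-5) + 2^(-6) + 2^(-7) + 2^(-7) + 2^(-8)
    = 0.0625 + 0.03125 + 0.015625 + 0.0078125 + 0.0078125 + 0.00390625
    = 33/256 = 0.12890625
Since 0.12890625 <= 1, Kraft's inequality IS satisfied.
A prefix code with these lengths CAN exist.

Kraft sum = 0.12890625. Satisfied.


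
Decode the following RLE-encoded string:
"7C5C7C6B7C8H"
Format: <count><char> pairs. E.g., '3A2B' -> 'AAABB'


Expanding each <count><char> pair:
  7C -> 'CCCCCCC'
  5C -> 'CCCCC'
  7C -> 'CCCCCCC'
  6B -> 'BBBBBB'
  7C -> 'CCCCCCC'
  8H -> 'HHHHHHHH'

Decoded = CCCCCCCCCCCCCCCCCCCBBBBBBCCCCCCCHHHHHHHH


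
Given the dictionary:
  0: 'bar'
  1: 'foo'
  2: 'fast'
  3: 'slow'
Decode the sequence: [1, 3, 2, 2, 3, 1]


Look up each index in the dictionary:
  1 -> 'foo'
  3 -> 'slow'
  2 -> 'fast'
  2 -> 'fast'
  3 -> 'slow'
  1 -> 'foo'

Decoded: "foo slow fast fast slow foo"


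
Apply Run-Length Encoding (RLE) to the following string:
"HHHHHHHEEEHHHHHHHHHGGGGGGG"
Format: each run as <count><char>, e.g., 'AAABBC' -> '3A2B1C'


Scanning runs left to right:
  i=0: run of 'H' x 7 -> '7H'
  i=7: run of 'E' x 3 -> '3E'
  i=10: run of 'H' x 9 -> '9H'
  i=19: run of 'G' x 7 -> '7G'

RLE = 7H3E9H7G


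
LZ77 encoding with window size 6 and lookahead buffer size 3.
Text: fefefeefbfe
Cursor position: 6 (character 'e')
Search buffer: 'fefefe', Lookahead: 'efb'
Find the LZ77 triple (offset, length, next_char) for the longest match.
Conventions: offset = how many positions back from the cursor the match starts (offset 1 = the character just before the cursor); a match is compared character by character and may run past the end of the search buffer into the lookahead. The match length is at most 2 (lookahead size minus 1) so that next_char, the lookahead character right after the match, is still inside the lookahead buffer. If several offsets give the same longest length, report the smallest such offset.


Try each offset into the search buffer:
  offset=1 (pos 5, char 'e'): match length 1
  offset=2 (pos 4, char 'f'): match length 0
  offset=3 (pos 3, char 'e'): match length 2
  offset=4 (pos 2, char 'f'): match length 0
  offset=5 (pos 1, char 'e'): match length 2
  offset=6 (pos 0, char 'f'): match length 0
Longest match has length 2, found at offsets 3, 5; take the smallest, offset 3.
next_char = character at position 6 + 2 = 8 -> 'b'

Best match: offset=3, length=2 (matching 'ef' starting at position 3)
LZ77 triple: (3, 2, 'b')


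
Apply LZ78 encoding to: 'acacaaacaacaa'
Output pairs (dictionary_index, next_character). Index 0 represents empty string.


LZ78 encoding steps:
Dictionary: {0: ''}
Step 1: w='' (idx 0), next='a' -> output (0, 'a'), add 'a' as idx 1
Step 2: w='' (idx 0), next='c' -> output (0, 'c'), add 'c' as idx 2
Step 3: w='a' (idx 1), next='c' -> output (1, 'c'), add 'ac' as idx 3
Step 4: w='a' (idx 1), next='a' -> output (1, 'a'), add 'aa' as idx 4
Step 5: w='ac' (idx 3), next='a' -> output (3, 'a'), add 'aca' as idx 5
Step 6: w='aca' (idx 5), next='a' -> output (5, 'a'), add 'acaa' as idx 6


Encoded: [(0, 'a'), (0, 'c'), (1, 'c'), (1, 'a'), (3, 'a'), (5, 'a')]


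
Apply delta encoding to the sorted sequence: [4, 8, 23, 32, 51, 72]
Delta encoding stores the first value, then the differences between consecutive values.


First value: 4
Deltas:
  8 - 4 = 4
  23 - 8 = 15
  32 - 23 = 9
  51 - 32 = 19
  72 - 51 = 21


Delta encoded: [4, 4, 15, 9, 19, 21]
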